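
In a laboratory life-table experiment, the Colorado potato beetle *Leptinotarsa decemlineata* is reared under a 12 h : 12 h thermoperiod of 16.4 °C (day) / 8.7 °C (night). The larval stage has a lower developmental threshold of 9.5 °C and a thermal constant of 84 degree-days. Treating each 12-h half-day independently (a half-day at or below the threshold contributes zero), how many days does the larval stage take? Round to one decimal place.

Day half: max(0, 16.4 − 9.5) × 0.5 = 6.9 × 0.5 = 3.45 DD.
Night half: max(0, 8.7 − 9.5) × 0.5 = 0.0 × 0.5 = 0.00 DD.
Per 24 h: 3.45 DD/day.
Duration = 84 / 3.45 = 24.348 ≈ 24.3 days.

24.3 days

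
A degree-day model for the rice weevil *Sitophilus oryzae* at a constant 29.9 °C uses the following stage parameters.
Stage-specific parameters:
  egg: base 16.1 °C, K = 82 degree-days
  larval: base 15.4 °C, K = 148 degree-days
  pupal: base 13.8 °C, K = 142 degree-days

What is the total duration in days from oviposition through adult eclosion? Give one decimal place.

egg: 82 / (29.9 − 16.1) = 82 / 13.8 = 5.942 d.
larval: 148 / (29.9 − 15.4) = 148 / 14.5 = 10.207 d.
pupal: 142 / (29.9 − 13.8) = 142 / 16.1 = 8.820 d.
Sum = 24.969 ≈ 25.0 days.

25.0 days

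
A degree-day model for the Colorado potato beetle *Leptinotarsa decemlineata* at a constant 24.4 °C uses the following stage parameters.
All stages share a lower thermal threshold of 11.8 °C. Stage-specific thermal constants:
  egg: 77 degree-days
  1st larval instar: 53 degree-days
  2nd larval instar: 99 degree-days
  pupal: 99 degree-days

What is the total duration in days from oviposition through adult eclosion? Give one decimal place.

Daily accumulation at 24.4 °C = 24.4 − 11.8 = 12.6 DD/day.
Total K = 77 + 53 + 99 + 99 = 328 DD.
Total duration = 328 / 12.6 = 26.032 ≈ 26.0 days.

26.0 days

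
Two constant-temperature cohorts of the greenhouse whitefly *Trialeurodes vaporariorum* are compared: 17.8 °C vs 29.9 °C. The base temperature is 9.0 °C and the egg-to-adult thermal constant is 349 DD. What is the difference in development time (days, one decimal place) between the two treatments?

At 17.8 °C: 349 / (17.8 − 9.0) = 349 / 8.8 = 39.659 d.
At 29.9 °C: 349 / (29.9 − 9.0) = 349 / 20.9 = 16.699 d.
Difference = |39.659 − 16.699| = 22.961 ≈ 23.0 days.

23.0 days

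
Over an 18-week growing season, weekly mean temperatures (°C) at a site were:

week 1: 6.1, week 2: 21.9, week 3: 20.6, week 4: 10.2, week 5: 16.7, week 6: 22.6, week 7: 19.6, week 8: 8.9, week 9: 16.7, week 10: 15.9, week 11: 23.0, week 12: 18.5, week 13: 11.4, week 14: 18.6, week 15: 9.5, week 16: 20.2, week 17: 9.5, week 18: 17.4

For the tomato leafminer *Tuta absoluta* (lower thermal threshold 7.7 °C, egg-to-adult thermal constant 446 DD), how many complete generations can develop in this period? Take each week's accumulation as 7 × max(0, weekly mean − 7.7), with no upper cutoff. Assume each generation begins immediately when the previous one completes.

2 generations

Weekly DD (7 × max(0, T̄ − 7.7)): 0.0, 99.4, 90.3, 17.5, 63.0, 104.3, 83.3, 8.4, 63.0, 57.4, 107.1, 75.6, 25.9, 76.3, 12.6, 87.5, 12.6, 67.9.
Season total = 1052.1 DD.
Complete generations = ⌊1052.1 / 446⌋ = 2.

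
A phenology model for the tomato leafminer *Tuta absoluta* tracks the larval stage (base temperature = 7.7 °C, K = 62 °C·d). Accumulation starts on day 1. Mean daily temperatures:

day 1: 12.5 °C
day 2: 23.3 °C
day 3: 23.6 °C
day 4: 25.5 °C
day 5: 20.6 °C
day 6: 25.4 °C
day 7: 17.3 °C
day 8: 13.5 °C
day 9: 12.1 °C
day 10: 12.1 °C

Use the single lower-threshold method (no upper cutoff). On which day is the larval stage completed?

day 5

Daily DD above 7.7 °C: 4.8, 15.6, 15.9, 17.8, 12.9, 17.7, 9.6, 5.8, 4.4, 4.4.
Cumulative: 4.8, 20.4, 36.3, 54.1, 67.0, 84.7, 94.3, 100.1, 104.5, 108.9.
The total first reaches 62 DD on day 5.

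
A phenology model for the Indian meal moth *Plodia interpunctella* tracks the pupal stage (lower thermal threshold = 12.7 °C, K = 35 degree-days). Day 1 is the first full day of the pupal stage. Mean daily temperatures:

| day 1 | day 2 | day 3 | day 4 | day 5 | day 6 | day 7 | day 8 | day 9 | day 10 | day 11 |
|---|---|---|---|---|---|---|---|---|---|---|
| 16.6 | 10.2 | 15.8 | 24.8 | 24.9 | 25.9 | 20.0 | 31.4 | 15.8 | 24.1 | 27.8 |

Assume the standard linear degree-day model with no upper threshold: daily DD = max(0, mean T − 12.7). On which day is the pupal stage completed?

day 6

Daily DD above 12.7 °C: 3.9, 0.0, 3.1, 12.1, 12.2, 13.2, 7.3, 18.7, 3.1, 11.4, 15.1.
Cumulative: 3.9, 3.9, 7.0, 19.1, 31.3, 44.5, 51.8, 70.5, 73.6, 85.0, 100.1.
The total first reaches 35 DD on day 6.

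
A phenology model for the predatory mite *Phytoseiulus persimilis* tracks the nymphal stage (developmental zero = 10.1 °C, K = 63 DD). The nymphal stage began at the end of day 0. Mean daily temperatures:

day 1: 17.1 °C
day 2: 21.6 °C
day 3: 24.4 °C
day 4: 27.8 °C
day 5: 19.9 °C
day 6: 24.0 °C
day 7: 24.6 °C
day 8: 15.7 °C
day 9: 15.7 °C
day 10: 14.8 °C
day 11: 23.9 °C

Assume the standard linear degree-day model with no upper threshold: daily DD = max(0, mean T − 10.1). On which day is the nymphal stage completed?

Daily DD above 10.1 °C: 7.0, 11.5, 14.3, 17.7, 9.8, 13.9, 14.5, 5.6, 5.6, 4.7, 13.8.
Cumulative: 7.0, 18.5, 32.8, 50.5, 60.3, 74.2, 88.7, 94.3, 99.9, 104.6, 118.4.
The total first reaches 63 DD on day 6.

day 6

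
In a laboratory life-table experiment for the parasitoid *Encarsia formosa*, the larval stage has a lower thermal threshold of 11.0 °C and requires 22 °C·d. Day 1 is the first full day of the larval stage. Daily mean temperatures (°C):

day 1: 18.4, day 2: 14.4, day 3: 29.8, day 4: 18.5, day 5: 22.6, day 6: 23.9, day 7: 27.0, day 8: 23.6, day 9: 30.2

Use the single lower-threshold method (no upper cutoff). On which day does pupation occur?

day 3

Daily DD above 11.0 °C: 7.4, 3.4, 18.8, 7.5, 11.6, 12.9, 16.0, 12.6, 19.2.
Cumulative: 7.4, 10.8, 29.6, 37.1, 48.7, 61.6, 77.6, 90.2, 109.4.
The total first reaches 22 DD on day 3.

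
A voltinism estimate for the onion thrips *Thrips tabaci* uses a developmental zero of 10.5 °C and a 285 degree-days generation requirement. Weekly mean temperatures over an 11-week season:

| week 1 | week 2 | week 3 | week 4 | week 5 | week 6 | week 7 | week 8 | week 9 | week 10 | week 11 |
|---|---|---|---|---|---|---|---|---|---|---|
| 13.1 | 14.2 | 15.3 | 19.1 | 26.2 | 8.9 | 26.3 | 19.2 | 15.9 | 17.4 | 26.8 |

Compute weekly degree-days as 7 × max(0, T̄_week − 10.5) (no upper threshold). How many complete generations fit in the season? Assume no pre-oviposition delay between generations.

Weekly DD (7 × max(0, T̄ − 10.5)): 18.2, 25.9, 33.6, 60.2, 109.9, 0.0, 110.6, 60.9, 37.8, 48.3, 114.1.
Season total = 619.5 DD.
Complete generations = ⌊619.5 / 285⌋ = 2.

2 generations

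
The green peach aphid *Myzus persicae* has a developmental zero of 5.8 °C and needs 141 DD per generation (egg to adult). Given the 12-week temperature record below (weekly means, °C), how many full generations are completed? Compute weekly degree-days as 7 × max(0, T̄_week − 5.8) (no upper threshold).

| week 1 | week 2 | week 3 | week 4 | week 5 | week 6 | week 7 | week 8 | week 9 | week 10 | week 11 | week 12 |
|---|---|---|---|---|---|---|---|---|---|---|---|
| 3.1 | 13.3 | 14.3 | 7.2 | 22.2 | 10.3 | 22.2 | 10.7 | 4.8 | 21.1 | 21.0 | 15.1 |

Weekly DD (7 × max(0, T̄ − 5.8)): 0.0, 52.5, 59.5, 9.8, 114.8, 31.5, 114.8, 34.3, 0.0, 107.1, 106.4, 65.1.
Season total = 695.8 DD.
Complete generations = ⌊695.8 / 141⌋ = 4.

4 generations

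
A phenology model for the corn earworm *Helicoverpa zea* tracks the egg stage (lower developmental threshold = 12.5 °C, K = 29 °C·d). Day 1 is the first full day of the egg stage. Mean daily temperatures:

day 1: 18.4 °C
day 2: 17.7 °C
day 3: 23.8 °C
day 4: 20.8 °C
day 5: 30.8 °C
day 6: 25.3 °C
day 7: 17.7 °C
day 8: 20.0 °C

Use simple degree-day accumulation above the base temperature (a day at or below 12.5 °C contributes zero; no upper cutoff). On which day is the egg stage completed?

day 4

Daily DD above 12.5 °C: 5.9, 5.2, 11.3, 8.3, 18.3, 12.8, 5.2, 7.5.
Cumulative: 5.9, 11.1, 22.4, 30.7, 49.0, 61.8, 67.0, 74.5.
The total first reaches 29 DD on day 4.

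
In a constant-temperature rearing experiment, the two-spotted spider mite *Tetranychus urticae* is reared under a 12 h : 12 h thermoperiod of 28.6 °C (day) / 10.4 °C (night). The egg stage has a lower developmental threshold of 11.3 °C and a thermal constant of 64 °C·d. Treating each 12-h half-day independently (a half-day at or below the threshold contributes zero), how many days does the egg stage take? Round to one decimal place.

7.4 days

Day half: max(0, 28.6 − 11.3) × 0.5 = 17.3 × 0.5 = 8.65 DD.
Night half: max(0, 10.4 − 11.3) × 0.5 = 0.0 × 0.5 = 0.00 DD.
Per 24 h: 8.65 DD/day.
Duration = 64 / 8.65 = 7.399 ≈ 7.4 days.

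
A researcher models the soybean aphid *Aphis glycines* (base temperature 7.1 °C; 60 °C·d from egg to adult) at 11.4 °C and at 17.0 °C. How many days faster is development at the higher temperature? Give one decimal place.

7.9 days

At 11.4 °C: 60 / (11.4 − 7.1) = 60 / 4.3 = 13.953 d.
At 17.0 °C: 60 / (17.0 − 7.1) = 60 / 9.9 = 6.061 d.
Difference = |13.953 − 6.061| = 7.893 ≈ 7.9 days.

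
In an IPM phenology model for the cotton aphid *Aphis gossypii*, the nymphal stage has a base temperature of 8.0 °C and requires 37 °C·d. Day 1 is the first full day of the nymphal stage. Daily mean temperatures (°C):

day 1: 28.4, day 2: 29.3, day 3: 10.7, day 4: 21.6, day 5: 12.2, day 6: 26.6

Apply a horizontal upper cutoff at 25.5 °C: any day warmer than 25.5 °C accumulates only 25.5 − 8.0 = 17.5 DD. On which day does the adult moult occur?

Daily DD above 8.0 °C (capped at 17.5): 17.5, 17.5, 2.7, 13.6, 4.2, 17.5.
Cumulative: 17.5, 35.0, 37.7, 51.3, 55.5, 73.0.
The total first reaches 37 DD on day 3.

day 3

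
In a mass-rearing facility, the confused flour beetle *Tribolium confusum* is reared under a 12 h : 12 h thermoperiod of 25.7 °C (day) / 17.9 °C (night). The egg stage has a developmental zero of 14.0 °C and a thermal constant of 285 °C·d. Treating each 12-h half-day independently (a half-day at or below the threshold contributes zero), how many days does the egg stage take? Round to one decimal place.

36.5 days

Day half: max(0, 25.7 − 14.0) × 0.5 = 11.7 × 0.5 = 5.85 DD.
Night half: max(0, 17.9 − 14.0) × 0.5 = 3.9 × 0.5 = 1.95 DD.
Per 24 h: 7.80 DD/day.
Duration = 285 / 7.80 = 36.538 ≈ 36.5 days.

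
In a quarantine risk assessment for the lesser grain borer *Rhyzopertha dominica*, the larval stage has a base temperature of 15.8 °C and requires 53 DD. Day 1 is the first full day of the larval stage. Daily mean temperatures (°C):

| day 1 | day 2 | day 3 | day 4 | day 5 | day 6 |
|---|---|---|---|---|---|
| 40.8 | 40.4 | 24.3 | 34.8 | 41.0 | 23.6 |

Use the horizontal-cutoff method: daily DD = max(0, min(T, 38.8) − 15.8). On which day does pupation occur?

day 3

Daily DD above 15.8 °C (capped at 23.0): 23.0, 23.0, 8.5, 19.0, 23.0, 7.8.
Cumulative: 23.0, 46.0, 54.5, 73.5, 96.5, 104.3.
The total first reaches 53 DD on day 3.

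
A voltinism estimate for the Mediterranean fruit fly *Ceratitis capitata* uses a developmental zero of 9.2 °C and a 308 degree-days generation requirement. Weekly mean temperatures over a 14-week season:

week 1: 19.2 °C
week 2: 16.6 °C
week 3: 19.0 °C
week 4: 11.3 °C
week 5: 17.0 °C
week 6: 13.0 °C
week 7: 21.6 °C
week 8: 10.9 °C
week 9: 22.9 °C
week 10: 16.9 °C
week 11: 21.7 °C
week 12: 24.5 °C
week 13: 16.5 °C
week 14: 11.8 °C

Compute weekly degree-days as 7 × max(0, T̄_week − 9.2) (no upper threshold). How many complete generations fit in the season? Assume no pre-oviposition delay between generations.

Weekly DD (7 × max(0, T̄ − 9.2)): 70.0, 51.8, 68.6, 14.7, 54.6, 26.6, 86.8, 11.9, 95.9, 53.9, 87.5, 107.1, 51.1, 18.2.
Season total = 798.7 DD.
Complete generations = ⌊798.7 / 308⌋ = 2.

2 generations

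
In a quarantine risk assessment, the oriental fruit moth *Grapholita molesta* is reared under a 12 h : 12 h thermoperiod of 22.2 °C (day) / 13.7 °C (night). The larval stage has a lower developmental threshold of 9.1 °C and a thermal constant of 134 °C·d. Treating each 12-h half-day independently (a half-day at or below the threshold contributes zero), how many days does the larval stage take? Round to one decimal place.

15.1 days

Day half: max(0, 22.2 − 9.1) × 0.5 = 13.1 × 0.5 = 6.55 DD.
Night half: max(0, 13.7 − 9.1) × 0.5 = 4.6 × 0.5 = 2.30 DD.
Per 24 h: 8.85 DD/day.
Duration = 134 / 8.85 = 15.141 ≈ 15.1 days.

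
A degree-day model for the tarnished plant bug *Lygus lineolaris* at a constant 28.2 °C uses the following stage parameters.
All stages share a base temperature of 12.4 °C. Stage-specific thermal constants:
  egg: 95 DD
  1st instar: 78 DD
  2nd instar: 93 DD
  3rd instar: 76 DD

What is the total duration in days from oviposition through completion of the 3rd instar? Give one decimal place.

21.6 days

Daily accumulation at 28.2 °C = 28.2 − 12.4 = 15.8 DD/day.
Total K = 95 + 78 + 93 + 76 = 342 DD.
Total duration = 342 / 15.8 = 21.646 ≈ 21.6 days.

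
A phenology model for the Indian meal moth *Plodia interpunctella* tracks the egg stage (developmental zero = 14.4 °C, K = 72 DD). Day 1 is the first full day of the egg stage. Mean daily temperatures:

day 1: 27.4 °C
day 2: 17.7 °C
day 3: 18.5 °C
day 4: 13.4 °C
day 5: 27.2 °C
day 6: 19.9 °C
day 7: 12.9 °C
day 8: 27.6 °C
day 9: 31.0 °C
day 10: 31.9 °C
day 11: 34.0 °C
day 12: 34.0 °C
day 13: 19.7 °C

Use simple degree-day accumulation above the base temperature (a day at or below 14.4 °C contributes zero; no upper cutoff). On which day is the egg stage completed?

day 10

Daily DD above 14.4 °C: 13.0, 3.3, 4.1, 0.0, 12.8, 5.5, 0.0, 13.2, 16.6, 17.5, 19.6, 19.6, 5.3.
Cumulative: 13.0, 16.3, 20.4, 20.4, 33.2, 38.7, 38.7, 51.9, 68.5, 86.0, 105.6, 125.2, 130.5.
The total first reaches 72 DD on day 10.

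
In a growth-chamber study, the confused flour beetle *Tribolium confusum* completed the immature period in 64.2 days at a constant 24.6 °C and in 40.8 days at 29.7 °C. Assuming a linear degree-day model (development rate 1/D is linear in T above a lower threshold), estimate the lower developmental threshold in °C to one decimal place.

15.7 °C

Under the model K = D·(T − T_b), so D₁·(T₁ − T_b) = D₂·(T₂ − T_b).
64.2·(24.6 − T_b) = 40.8·(29.7 − T_b)
T_b = (64.2·24.6 − 40.8·29.7) / (64.2 − 40.8) = 367.56 / 23.4 = 15.708 °C ≈ 15.7 °C.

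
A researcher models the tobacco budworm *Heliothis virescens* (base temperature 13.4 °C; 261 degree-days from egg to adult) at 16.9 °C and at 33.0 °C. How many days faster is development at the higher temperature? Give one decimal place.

61.3 days

At 16.9 °C: 261 / (16.9 − 13.4) = 261 / 3.5 = 74.571 d.
At 33.0 °C: 261 / (33.0 − 13.4) = 261 / 19.6 = 13.316 d.
Difference = |74.571 − 13.316| = 61.255 ≈ 61.3 days.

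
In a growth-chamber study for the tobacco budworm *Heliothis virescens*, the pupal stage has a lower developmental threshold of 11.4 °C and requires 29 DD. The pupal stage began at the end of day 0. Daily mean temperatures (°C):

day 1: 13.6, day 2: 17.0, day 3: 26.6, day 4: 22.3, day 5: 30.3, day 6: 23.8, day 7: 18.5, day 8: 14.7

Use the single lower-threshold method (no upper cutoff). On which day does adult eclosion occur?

Daily DD above 11.4 °C: 2.2, 5.6, 15.2, 10.9, 18.9, 12.4, 7.1, 3.3.
Cumulative: 2.2, 7.8, 23.0, 33.9, 52.8, 65.2, 72.3, 75.6.
The total first reaches 29 DD on day 4.

day 4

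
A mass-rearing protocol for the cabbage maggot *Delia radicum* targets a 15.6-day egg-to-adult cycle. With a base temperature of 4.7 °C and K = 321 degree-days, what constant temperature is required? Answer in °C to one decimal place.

25.3 °C

Required daily accumulation = 321 / 15.6 = 20.577 DD/day.
T = T_base + 20.577 = 4.7 + 20.577 = 25.277 ≈ 25.3 °C.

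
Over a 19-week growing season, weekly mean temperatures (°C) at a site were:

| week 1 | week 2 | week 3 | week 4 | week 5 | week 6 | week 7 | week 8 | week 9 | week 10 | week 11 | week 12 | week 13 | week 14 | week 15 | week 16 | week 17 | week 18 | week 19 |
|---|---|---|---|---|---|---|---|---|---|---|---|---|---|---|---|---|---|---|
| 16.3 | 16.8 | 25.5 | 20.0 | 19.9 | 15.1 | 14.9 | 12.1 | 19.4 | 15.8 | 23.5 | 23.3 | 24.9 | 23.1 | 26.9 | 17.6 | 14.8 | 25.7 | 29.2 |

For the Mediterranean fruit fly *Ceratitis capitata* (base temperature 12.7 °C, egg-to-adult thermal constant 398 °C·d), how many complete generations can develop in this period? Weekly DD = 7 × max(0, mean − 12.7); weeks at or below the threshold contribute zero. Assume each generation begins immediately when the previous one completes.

Weekly DD (7 × max(0, T̄ − 12.7)): 25.2, 28.7, 89.6, 51.1, 50.4, 16.8, 15.4, 0.0, 46.9, 21.7, 75.6, 74.2, 85.4, 72.8, 99.4, 34.3, 14.7, 91.0, 115.5.
Season total = 1008.7 DD.
Complete generations = ⌊1008.7 / 398⌋ = 2.

2 generations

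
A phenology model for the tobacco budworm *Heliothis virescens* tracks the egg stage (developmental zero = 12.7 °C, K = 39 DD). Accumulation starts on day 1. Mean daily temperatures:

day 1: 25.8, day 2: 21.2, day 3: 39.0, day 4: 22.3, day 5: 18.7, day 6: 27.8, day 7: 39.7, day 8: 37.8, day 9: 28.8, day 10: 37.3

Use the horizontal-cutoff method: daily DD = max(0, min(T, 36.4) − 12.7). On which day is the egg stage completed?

day 3

Daily DD above 12.7 °C (capped at 23.7): 13.1, 8.5, 23.7, 9.6, 6.0, 15.1, 23.7, 23.7, 16.1, 23.7.
Cumulative: 13.1, 21.6, 45.3, 54.9, 60.9, 76.0, 99.7, 123.4, 139.5, 163.2.
The total first reaches 39 DD on day 3.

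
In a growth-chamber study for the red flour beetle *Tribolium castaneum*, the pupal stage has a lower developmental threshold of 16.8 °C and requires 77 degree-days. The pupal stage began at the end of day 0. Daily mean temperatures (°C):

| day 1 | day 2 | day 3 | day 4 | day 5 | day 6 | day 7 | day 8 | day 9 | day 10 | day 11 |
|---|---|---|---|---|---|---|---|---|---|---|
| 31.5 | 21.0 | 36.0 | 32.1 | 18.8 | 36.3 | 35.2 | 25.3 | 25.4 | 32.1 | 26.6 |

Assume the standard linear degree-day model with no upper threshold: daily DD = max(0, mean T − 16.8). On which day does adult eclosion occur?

Daily DD above 16.8 °C: 14.7, 4.2, 19.2, 15.3, 2.0, 19.5, 18.4, 8.5, 8.6, 15.3, 9.8.
Cumulative: 14.7, 18.9, 38.1, 53.4, 55.4, 74.9, 93.3, 101.8, 110.4, 125.7, 135.5.
The total first reaches 77 DD on day 7.

day 7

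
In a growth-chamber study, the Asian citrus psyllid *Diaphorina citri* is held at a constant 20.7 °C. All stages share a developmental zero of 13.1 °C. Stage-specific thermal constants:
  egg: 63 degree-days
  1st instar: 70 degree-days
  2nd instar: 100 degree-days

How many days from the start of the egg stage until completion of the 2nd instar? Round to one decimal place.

30.7 days

Daily accumulation at 20.7 °C = 20.7 − 13.1 = 7.6 DD/day.
Total K = 63 + 70 + 100 = 233 DD.
Total duration = 233 / 7.6 = 30.658 ≈ 30.7 days.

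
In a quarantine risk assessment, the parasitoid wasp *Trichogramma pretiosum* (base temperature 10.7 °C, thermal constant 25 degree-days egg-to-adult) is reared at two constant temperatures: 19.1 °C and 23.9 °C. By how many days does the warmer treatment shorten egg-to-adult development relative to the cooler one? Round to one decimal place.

1.1 days

At 19.1 °C: 25 / (19.1 − 10.7) = 25 / 8.4 = 2.976 d.
At 23.9 °C: 25 / (23.9 − 10.7) = 25 / 13.2 = 1.894 d.
Difference = |2.976 − 1.894| = 1.082 ≈ 1.1 days.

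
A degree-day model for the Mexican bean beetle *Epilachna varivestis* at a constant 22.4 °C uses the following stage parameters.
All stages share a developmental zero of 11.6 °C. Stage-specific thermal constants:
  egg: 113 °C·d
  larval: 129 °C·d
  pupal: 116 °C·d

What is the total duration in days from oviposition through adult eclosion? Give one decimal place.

33.1 days

Daily accumulation at 22.4 °C = 22.4 − 11.6 = 10.8 DD/day.
Total K = 113 + 129 + 116 = 358 DD.
Total duration = 358 / 10.8 = 33.148 ≈ 33.1 days.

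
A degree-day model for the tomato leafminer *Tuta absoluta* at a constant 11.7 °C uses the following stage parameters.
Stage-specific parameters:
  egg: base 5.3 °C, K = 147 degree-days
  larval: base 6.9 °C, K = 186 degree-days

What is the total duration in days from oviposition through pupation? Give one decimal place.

egg: 147 / (11.7 − 5.3) = 147 / 6.4 = 22.969 d.
larval: 186 / (11.7 − 6.9) = 186 / 4.8 = 38.750 d.
Sum = 61.719 ≈ 61.7 days.

61.7 days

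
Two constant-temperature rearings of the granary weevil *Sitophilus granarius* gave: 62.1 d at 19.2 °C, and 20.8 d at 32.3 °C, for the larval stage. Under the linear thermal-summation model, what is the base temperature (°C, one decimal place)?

Under the model K = D·(T − T_b), so D₁·(T₁ − T_b) = D₂·(T₂ − T_b).
62.1·(19.2 − T_b) = 20.8·(32.3 − T_b)
T_b = (62.1·19.2 − 20.8·32.3) / (62.1 − 20.8) = 520.48 / 41.3 = 12.602 °C ≈ 12.6 °C.

12.6 °C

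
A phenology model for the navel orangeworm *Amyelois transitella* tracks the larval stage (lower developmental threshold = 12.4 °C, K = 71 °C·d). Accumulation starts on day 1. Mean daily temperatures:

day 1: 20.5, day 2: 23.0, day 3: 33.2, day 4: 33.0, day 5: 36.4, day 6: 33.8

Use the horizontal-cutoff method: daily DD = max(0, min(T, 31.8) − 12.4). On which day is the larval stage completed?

Daily DD above 12.4 °C (capped at 19.4): 8.1, 10.6, 19.4, 19.4, 19.4, 19.4.
Cumulative: 8.1, 18.7, 38.1, 57.5, 76.9, 96.3.
The total first reaches 71 DD on day 5.

day 5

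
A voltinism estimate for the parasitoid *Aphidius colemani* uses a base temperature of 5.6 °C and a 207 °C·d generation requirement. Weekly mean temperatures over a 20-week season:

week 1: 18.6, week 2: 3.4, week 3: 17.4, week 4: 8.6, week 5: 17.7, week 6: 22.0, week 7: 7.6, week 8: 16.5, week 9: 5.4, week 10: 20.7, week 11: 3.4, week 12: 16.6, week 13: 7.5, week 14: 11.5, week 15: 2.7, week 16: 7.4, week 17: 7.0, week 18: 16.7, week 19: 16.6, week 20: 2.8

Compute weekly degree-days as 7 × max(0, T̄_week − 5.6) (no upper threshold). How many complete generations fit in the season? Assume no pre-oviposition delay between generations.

4 generations

Weekly DD (7 × max(0, T̄ − 5.6)): 91.0, 0.0, 82.6, 21.0, 84.7, 114.8, 14.0, 76.3, 0.0, 105.7, 0.0, 77.0, 13.3, 41.3, 0.0, 12.6, 9.8, 77.7, 77.0, 0.0.
Season total = 898.8 DD.
Complete generations = ⌊898.8 / 207⌋ = 4.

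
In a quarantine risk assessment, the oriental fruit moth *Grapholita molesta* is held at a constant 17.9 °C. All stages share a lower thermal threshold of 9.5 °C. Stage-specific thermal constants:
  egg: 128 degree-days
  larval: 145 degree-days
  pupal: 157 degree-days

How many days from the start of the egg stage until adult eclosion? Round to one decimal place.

51.2 days

Daily accumulation at 17.9 °C = 17.9 − 9.5 = 8.4 DD/day.
Total K = 128 + 145 + 157 = 430 DD.
Total duration = 430 / 8.4 = 51.190 ≈ 51.2 days.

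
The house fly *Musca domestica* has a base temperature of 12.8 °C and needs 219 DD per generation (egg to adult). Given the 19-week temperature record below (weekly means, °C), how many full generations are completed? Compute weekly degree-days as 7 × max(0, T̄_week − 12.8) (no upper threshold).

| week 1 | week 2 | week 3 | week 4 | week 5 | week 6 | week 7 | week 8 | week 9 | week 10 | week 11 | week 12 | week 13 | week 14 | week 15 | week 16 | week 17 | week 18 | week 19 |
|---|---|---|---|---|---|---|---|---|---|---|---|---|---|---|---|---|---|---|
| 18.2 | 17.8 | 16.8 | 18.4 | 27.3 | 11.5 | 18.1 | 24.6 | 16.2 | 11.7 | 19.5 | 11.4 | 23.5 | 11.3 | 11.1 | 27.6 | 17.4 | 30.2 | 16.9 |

Weekly DD (7 × max(0, T̄ − 12.8)): 37.8, 35.0, 28.0, 39.2, 101.5, 0.0, 37.1, 82.6, 23.8, 0.0, 46.9, 0.0, 74.9, 0.0, 0.0, 103.6, 32.2, 121.8, 28.7.
Season total = 793.1 DD.
Complete generations = ⌊793.1 / 219⌋ = 3.

3 generations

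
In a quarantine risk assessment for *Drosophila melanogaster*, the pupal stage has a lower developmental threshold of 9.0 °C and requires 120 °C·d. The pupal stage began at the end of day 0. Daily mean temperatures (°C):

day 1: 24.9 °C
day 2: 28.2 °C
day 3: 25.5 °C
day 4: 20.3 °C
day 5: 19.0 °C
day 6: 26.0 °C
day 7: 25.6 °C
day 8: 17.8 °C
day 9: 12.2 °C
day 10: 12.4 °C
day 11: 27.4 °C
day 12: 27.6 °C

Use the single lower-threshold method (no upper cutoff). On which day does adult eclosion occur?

day 10

Daily DD above 9.0 °C: 15.9, 19.2, 16.5, 11.3, 10.0, 17.0, 16.6, 8.8, 3.2, 3.4, 18.4, 18.6.
Cumulative: 15.9, 35.1, 51.6, 62.9, 72.9, 89.9, 106.5, 115.3, 118.5, 121.9, 140.3, 158.9.
The total first reaches 120 DD on day 10.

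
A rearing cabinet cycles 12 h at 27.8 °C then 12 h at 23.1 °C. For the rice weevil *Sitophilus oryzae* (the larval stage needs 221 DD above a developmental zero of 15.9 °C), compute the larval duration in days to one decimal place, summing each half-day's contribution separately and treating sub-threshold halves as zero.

23.1 days

Day half: max(0, 27.8 − 15.9) × 0.5 = 11.9 × 0.5 = 5.95 DD.
Night half: max(0, 23.1 − 15.9) × 0.5 = 7.2 × 0.5 = 3.60 DD.
Per 24 h: 9.55 DD/day.
Duration = 221 / 9.55 = 23.141 ≈ 23.1 days.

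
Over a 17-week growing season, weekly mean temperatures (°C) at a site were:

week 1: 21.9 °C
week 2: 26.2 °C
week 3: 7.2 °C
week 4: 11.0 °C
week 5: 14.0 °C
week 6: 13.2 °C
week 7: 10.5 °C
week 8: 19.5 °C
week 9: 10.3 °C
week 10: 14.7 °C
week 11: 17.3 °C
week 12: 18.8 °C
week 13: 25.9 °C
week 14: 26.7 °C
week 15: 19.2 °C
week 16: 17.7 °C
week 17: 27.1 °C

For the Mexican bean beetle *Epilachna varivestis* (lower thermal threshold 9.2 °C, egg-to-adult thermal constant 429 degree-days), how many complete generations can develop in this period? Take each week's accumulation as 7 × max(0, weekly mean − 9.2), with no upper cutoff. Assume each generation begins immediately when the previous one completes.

2 generations

Weekly DD (7 × max(0, T̄ − 9.2)): 88.9, 119.0, 0.0, 12.6, 33.6, 28.0, 9.1, 72.1, 7.7, 38.5, 56.7, 67.2, 116.9, 122.5, 70.0, 59.5, 125.3.
Season total = 1027.6 DD.
Complete generations = ⌊1027.6 / 429⌋ = 2.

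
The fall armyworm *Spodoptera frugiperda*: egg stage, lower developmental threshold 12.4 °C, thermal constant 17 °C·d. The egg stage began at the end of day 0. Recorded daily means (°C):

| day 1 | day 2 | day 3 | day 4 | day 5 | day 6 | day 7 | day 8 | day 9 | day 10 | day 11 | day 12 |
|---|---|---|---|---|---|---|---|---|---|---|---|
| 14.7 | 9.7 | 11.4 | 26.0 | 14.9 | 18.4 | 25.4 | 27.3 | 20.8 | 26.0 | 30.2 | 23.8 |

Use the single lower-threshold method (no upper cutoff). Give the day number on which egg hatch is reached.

day 5

Daily DD above 12.4 °C: 2.3, 0.0, 0.0, 13.6, 2.5, 6.0, 13.0, 14.9, 8.4, 13.6, 17.8, 11.4.
Cumulative: 2.3, 2.3, 2.3, 15.9, 18.4, 24.4, 37.4, 52.3, 60.7, 74.3, 92.1, 103.5.
The total first reaches 17 DD on day 5.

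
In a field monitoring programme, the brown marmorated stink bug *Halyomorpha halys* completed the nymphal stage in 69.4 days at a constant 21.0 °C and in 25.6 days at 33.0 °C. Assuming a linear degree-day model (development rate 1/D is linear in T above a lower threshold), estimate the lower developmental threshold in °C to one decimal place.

14.0 °C

Under the model K = D·(T − T_b), so D₁·(T₁ − T_b) = D₂·(T₂ − T_b).
69.4·(21.0 − T_b) = 25.6·(33.0 − T_b)
T_b = (69.4·21.0 − 25.6·33.0) / (69.4 − 25.6) = 612.60 / 43.8 = 13.986 °C ≈ 14.0 °C.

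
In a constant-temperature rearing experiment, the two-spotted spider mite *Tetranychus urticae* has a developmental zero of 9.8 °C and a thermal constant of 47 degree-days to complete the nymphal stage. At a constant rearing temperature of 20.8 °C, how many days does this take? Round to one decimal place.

Daily accumulation = 20.8 − 9.8 = 11.0 DD/day.
Duration = 47 / 11.0 = 4.273 ≈ 4.3 days.

4.3 days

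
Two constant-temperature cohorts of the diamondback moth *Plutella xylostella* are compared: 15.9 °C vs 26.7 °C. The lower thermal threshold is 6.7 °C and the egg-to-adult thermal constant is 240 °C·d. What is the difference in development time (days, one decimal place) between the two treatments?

14.1 days

At 15.9 °C: 240 / (15.9 − 6.7) = 240 / 9.2 = 26.087 d.
At 26.7 °C: 240 / (26.7 − 6.7) = 240 / 20.0 = 12.000 d.
Difference = |26.087 − 12.000| = 14.087 ≈ 14.1 days.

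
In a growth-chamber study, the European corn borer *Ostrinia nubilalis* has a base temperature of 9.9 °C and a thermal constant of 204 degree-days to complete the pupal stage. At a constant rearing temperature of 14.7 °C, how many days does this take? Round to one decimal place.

42.5 days

Daily accumulation = 14.7 − 9.9 = 4.8 DD/day.
Duration = 204 / 4.8 = 42.500 ≈ 42.5 days.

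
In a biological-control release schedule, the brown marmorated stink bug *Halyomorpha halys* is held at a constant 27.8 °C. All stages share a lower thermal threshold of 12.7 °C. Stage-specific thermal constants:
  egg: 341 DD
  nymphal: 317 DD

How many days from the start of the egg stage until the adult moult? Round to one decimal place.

Daily accumulation at 27.8 °C = 27.8 − 12.7 = 15.1 DD/day.
Total K = 341 + 317 = 658 DD.
Total duration = 658 / 15.1 = 43.576 ≈ 43.6 days.

43.6 days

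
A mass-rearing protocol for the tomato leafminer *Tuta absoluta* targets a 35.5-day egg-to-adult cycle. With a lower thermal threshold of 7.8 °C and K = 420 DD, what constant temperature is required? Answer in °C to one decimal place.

19.6 °C

Required daily accumulation = 420 / 35.5 = 11.831 DD/day.
T = T_base + 11.831 = 7.8 + 11.831 = 19.631 ≈ 19.6 °C.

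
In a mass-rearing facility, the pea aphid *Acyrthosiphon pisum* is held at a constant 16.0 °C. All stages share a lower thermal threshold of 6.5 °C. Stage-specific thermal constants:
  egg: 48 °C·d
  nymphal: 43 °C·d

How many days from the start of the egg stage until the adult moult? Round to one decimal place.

Daily accumulation at 16.0 °C = 16.0 − 6.5 = 9.5 DD/day.
Total K = 48 + 43 = 91 DD.
Total duration = 91 / 9.5 = 9.579 ≈ 9.6 days.

9.6 days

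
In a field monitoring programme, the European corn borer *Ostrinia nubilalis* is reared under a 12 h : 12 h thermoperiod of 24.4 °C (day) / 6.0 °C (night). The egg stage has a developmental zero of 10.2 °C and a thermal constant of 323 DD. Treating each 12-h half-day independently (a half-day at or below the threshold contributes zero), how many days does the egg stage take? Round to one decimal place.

Day half: max(0, 24.4 − 10.2) × 0.5 = 14.2 × 0.5 = 7.10 DD.
Night half: max(0, 6.0 − 10.2) × 0.5 = 0.0 × 0.5 = 0.00 DD.
Per 24 h: 7.10 DD/day.
Duration = 323 / 7.10 = 45.493 ≈ 45.5 days.

45.5 days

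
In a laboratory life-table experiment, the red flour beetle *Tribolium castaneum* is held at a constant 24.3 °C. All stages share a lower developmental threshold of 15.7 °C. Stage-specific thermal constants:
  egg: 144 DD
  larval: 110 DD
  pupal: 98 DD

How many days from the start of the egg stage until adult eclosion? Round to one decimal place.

40.9 days

Daily accumulation at 24.3 °C = 24.3 − 15.7 = 8.6 DD/day.
Total K = 144 + 110 + 98 = 352 DD.
Total duration = 352 / 8.6 = 40.930 ≈ 40.9 days.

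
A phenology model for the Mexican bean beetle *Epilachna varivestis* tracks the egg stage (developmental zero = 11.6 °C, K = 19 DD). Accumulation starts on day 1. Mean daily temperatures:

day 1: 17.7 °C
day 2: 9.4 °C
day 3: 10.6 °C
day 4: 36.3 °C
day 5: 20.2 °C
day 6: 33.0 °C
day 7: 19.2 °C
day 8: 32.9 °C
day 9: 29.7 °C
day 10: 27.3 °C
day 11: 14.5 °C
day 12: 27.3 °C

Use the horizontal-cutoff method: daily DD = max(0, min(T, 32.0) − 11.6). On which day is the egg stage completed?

Daily DD above 11.6 °C (capped at 20.4): 6.1, 0.0, 0.0, 20.4, 8.6, 20.4, 7.6, 20.4, 18.1, 15.7, 2.9, 15.7.
Cumulative: 6.1, 6.1, 6.1, 26.5, 35.1, 55.5, 63.1, 83.5, 101.6, 117.3, 120.2, 135.9.
The total first reaches 19 DD on day 4.

day 4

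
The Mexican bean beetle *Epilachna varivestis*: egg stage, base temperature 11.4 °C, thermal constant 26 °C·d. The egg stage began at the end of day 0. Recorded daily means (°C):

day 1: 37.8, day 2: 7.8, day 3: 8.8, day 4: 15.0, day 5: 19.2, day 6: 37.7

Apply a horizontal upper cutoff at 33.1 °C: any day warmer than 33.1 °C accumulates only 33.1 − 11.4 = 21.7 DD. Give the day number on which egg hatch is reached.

Daily DD above 11.4 °C (capped at 21.7): 21.7, 0.0, 0.0, 3.6, 7.8, 21.7.
Cumulative: 21.7, 21.7, 21.7, 25.3, 33.1, 54.8.
The total first reaches 26 DD on day 5.

day 5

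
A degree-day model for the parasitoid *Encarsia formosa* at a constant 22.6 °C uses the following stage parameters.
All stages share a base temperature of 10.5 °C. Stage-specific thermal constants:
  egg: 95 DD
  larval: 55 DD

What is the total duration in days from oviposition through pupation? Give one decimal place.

12.4 days

Daily accumulation at 22.6 °C = 22.6 − 10.5 = 12.1 DD/day.
Total K = 95 + 55 = 150 DD.
Total duration = 150 / 12.1 = 12.397 ≈ 12.4 days.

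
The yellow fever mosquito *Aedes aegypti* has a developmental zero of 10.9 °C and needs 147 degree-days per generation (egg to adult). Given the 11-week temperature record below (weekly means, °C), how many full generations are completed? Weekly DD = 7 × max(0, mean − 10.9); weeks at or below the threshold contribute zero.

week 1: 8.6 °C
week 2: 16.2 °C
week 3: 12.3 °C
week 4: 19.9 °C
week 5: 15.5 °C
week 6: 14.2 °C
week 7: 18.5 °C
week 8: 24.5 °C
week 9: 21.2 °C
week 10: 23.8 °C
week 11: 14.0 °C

3 generations

Weekly DD (7 × max(0, T̄ − 10.9)): 0.0, 37.1, 9.8, 63.0, 32.2, 23.1, 53.2, 95.2, 72.1, 90.3, 21.7.
Season total = 497.7 DD.
Complete generations = ⌊497.7 / 147⌋ = 3.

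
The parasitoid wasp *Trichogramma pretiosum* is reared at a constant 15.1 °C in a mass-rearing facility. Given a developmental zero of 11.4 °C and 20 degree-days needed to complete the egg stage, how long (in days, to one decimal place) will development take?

Daily accumulation = 15.1 − 11.4 = 3.7 DD/day.
Duration = 20 / 3.7 = 5.405 ≈ 5.4 days.

5.4 days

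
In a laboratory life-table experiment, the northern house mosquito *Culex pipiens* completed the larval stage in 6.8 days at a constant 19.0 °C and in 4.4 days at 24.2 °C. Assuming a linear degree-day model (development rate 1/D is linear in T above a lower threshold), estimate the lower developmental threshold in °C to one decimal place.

9.5 °C

Equal thermal constants: D₁(T₁ − T_b) = D₂(T₂ − T_b).
6.8·(19.0 − T_b) = 4.4·(24.2 − T_b)
T_b = (6.8·19.0 − 4.4·24.2) / (6.8 − 4.4) = 22.72 / 2.4 = 9.467 °C ≈ 9.5 °C.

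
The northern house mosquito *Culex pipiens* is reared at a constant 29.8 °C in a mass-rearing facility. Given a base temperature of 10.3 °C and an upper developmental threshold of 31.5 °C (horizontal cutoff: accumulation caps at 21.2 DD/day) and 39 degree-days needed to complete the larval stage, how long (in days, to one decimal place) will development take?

2.0 days

Daily accumulation = 29.8 − 10.3 = 19.5 DD/day.
Duration = 39 / 19.5 = 2.000 ≈ 2.0 days.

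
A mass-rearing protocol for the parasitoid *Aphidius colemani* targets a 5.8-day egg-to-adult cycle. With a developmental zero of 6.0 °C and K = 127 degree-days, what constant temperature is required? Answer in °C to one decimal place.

27.9 °C

Required daily accumulation = 127 / 5.8 = 21.897 DD/day.
T = T_base + 21.897 = 6.0 + 21.897 = 27.897 ≈ 27.9 °C.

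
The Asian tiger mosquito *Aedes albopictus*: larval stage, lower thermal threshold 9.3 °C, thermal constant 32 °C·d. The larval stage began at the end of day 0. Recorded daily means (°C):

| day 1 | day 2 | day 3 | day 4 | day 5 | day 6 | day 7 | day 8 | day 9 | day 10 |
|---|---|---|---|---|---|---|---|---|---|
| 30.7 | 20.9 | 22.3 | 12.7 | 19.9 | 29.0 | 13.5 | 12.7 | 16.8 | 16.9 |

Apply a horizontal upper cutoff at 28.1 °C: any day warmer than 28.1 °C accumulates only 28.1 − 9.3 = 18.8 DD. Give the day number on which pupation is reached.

day 3

Daily DD above 9.3 °C (capped at 18.8): 18.8, 11.6, 13.0, 3.4, 10.6, 18.8, 4.2, 3.4, 7.5, 7.6.
Cumulative: 18.8, 30.4, 43.4, 46.8, 57.4, 76.2, 80.4, 83.8, 91.3, 98.9.
The total first reaches 32 DD on day 3.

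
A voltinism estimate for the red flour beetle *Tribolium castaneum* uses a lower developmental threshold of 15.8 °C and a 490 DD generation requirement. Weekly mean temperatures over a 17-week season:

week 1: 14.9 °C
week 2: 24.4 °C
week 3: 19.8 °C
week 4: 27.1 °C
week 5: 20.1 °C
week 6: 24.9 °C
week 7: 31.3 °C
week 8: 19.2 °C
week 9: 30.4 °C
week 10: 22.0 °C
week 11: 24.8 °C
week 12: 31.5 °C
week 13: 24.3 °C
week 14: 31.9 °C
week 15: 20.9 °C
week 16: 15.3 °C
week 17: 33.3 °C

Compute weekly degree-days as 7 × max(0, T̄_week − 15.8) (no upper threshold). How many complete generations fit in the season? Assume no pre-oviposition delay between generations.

2 generations

Weekly DD (7 × max(0, T̄ − 15.8)): 0.0, 60.2, 28.0, 79.1, 30.1, 63.7, 108.5, 23.8, 102.2, 43.4, 63.0, 109.9, 59.5, 112.7, 35.7, 0.0, 122.5.
Season total = 1042.3 DD.
Complete generations = ⌊1042.3 / 490⌋ = 2.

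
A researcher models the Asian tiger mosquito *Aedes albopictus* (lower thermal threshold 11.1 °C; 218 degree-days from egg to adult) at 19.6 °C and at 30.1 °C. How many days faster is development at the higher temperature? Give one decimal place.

At 19.6 °C: 218 / (19.6 − 11.1) = 218 / 8.5 = 25.647 d.
At 30.1 °C: 218 / (30.1 − 11.1) = 218 / 19.0 = 11.474 d.
Difference = |25.647 − 11.474| = 14.173 ≈ 14.2 days.

14.2 days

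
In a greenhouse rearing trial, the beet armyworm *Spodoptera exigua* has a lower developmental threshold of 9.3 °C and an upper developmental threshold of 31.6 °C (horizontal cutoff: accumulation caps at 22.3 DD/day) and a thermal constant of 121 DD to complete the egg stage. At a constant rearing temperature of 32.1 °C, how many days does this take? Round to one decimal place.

Temperature 32.1 °C exceeds the upper threshold, so daily accumulation caps at 31.6 − 9.3 = 22.3 DD/day.
Duration = 121 / 22.3 = 5.426 ≈ 5.4 days.

5.4 days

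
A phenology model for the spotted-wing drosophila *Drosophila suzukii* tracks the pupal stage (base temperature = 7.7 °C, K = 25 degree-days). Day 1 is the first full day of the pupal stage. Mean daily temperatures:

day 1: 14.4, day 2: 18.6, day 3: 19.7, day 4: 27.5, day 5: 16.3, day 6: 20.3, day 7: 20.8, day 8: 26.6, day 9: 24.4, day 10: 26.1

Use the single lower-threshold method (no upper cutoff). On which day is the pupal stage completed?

day 3

Daily DD above 7.7 °C: 6.7, 10.9, 12.0, 19.8, 8.6, 12.6, 13.1, 18.9, 16.7, 18.4.
Cumulative: 6.7, 17.6, 29.6, 49.4, 58.0, 70.6, 83.7, 102.6, 119.3, 137.7.
The total first reaches 25 DD on day 3.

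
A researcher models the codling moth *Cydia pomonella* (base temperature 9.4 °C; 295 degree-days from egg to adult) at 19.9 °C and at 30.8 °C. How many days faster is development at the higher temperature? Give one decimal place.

14.3 days

At 19.9 °C: 295 / (19.9 − 9.4) = 295 / 10.5 = 28.095 d.
At 30.8 °C: 295 / (30.8 − 9.4) = 295 / 21.4 = 13.785 d.
Difference = |28.095 − 13.785| = 14.310 ≈ 14.3 days.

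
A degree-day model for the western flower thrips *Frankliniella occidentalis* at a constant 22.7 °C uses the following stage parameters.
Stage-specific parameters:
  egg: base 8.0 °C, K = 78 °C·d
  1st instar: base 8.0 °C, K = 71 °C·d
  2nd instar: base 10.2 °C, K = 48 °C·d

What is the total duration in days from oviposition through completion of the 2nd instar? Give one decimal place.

14.0 days

egg: 78 / (22.7 − 8.0) = 78 / 14.7 = 5.306 d.
1st instar: 71 / (22.7 − 8.0) = 71 / 14.7 = 4.830 d.
2nd instar: 48 / (22.7 − 10.2) = 48 / 12.5 = 3.840 d.
Sum = 13.976 ≈ 14.0 days.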